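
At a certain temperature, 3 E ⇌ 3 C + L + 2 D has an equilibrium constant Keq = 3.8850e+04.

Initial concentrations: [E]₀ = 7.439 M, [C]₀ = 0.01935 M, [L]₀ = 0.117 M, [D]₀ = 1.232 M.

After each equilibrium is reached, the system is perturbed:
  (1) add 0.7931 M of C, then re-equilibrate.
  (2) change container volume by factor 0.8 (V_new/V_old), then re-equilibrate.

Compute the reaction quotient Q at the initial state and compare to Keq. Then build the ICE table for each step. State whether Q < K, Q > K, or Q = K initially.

Q₀ = 3.1254e-09; Q < K (proceeds forward)

Q₀ = 3.1254e-09 vs Keq = 3.8850e+04 ⇒ Q<K, forward
Step 1:
                  E         C         L         D
  I           7.439   0.01935     0.117     1.232
  C          -6.617     6.617     2.206     4.411
  E          0.8224     6.636     2.323     5.643
  solve Keq expr → x = 2.206; check Q = 3.8850e+04
Then add 0.7931 M of C.
Step 2:
                  E         C         L         D
  I          0.8224     7.429     2.323     5.643
  C         0.07932  -0.07932  -0.02644  -0.05288
  E          0.9017      7.35     2.296      5.59
  solve Keq expr → x = -0.02644; check Q = 3.8850e+04
Then change container volume by factor 0.8 (V_new/V_old).
Step 3:
                  E         C         L         D
  I           1.127     9.187      2.87     6.988
  C          0.2178   -0.2178  -0.07258   -0.1452
  E           1.345     8.969     2.798     6.843
  solve Keq expr → x = -0.07258; check Q = 3.8850e+04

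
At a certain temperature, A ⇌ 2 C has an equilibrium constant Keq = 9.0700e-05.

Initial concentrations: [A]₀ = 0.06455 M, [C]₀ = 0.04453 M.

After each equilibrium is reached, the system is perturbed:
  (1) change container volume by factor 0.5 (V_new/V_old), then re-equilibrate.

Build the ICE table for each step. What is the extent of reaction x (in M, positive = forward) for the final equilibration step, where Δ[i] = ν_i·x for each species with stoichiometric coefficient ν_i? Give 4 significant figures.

x = -8.1061e-04 M

Q₀ = 0.03072 vs Keq = 9.0700e-05 ⇒ Q>K, reverse
Step 1:
                    A           C
  I           0.06455     0.04453
  C           0.02087    -0.04175
  E           0.08542    0.002784
  solve Keq expr → x = -0.02087; check Q = 9.0700e-05
Then change container volume by factor 0.5 (V_new/V_old).
Step 2:
                    A           C
  I            0.1708    0.005567
  C        8.1061e-04   -0.001621
  E            0.1717    0.003946
  solve Keq expr → x = -8.1061e-04; check Q = 9.0700e-05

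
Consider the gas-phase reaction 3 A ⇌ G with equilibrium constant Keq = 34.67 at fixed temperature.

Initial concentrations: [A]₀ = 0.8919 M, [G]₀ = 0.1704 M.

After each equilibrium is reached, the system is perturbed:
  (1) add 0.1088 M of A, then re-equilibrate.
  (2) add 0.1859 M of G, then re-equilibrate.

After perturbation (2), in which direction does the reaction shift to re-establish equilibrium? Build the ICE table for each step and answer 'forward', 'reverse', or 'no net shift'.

Q₀ = 0.2402 vs Keq = 34.67 ⇒ Q<K, forward
Step 1:
                    A           G
  Initial      0.8919      0.1704
  Change      -0.6673      0.2224
  Equil        0.2246      0.3928
  solve Keq expr → x = 0.2224; check Q = 34.67
Then add 0.1088 M of A.
Step 2:
                    A           G
  Initial      0.3334      0.3928
  Change      -0.1025     0.03416
  Equil        0.2309       0.427
  solve Keq expr → x = 0.03416; check Q = 34.67
Then add 0.1859 M of G.
Step 3:
                    A           G
  Initial      0.2309      0.6129
  Change      0.02823   -0.009409
  Equil        0.2592      0.6035
  solve Keq expr → x = -0.009409; check Q = 34.67

Direction: reverse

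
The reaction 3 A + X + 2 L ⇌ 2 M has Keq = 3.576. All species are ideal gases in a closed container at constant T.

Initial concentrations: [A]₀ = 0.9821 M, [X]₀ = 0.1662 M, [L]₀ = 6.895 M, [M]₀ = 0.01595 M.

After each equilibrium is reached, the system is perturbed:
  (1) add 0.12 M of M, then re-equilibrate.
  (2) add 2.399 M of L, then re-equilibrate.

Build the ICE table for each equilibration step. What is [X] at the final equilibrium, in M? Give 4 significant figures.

Q₀ = 3.3990e-05 vs Keq = 3.576 ⇒ Q<K, forward
Step 1:
                  A         X         L         M
  init       0.9821    0.1662     6.895   0.01595
  Δ         -0.4811   -0.1604   -0.3207    0.3207
  eq          0.501  0.005832     6.574    0.3367
  solve Keq expr → x = 0.1604; check Q = 3.576
Then add 0.12 M of M.
Step 2:
                  A         X         L         M
  init        0.501  0.005832     6.574    0.4567
  Δ         0.01151  0.003835  0.007671 -0.007671
  eq         0.5125  0.009668     6.582     0.449
  solve Keq expr → x = -0.003835; check Q = 3.576
Then add 2.399 M of L.
Step 3:
                  A         X         L         M
  init       0.5125  0.009668     8.981     0.449
  Δ        -0.01169 -0.003898 -0.007796  0.007796
  eq         0.5008   0.00577     8.973    0.4568
  solve Keq expr → x = 0.003898; check Q = 3.576

[X]_eq = 0.00577 M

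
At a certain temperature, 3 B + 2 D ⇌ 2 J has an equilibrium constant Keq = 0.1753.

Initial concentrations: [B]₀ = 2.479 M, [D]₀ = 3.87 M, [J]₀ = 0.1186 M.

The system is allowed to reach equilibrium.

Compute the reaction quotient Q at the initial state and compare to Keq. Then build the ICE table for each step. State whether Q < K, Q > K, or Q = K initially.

Q₀ = 6.1648e-05; Q < K (proceeds forward)

Q₀ = 6.1648e-05 vs Keq = 0.1753 ⇒ Q<K, forward
Step 1:
                   B          D          J
  Initial      2.479       3.87     0.1186
  Change      -1.517     -1.011      1.011
  Equil       0.9622      2.859       1.13
  solve Keq expr → x = 0.5056; check Q = 0.1753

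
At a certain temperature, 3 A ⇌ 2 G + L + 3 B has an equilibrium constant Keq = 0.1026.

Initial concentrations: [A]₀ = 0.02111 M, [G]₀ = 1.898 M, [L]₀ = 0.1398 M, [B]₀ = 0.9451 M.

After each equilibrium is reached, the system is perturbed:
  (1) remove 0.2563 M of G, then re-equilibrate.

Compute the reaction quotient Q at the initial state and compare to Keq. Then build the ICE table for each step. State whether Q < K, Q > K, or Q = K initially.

Q₀ = 4.5193e+04; Q > K (proceeds reverse)

Q₀ = 4.5193e+04 vs Keq = 0.1026 ⇒ Q>K, reverse
Step 1:
                  A         G         L         B
  I         0.02111     1.898    0.1398    0.9451
  C          0.3792   -0.2528   -0.1264   -0.3792
  E          0.4003     1.645   0.01341    0.5659
  solve Keq expr → x = -0.1264; check Q = 0.1026
Then remove 0.2563 M of G.
Step 2:
                  A         G         L         B
  I          0.4003     1.389   0.01341    0.5659
  C       -0.009371  0.006247  0.003124  0.009371
  E          0.3909     1.395   0.01654    0.5753
  solve Keq expr → x = 0.003124; check Q = 0.1026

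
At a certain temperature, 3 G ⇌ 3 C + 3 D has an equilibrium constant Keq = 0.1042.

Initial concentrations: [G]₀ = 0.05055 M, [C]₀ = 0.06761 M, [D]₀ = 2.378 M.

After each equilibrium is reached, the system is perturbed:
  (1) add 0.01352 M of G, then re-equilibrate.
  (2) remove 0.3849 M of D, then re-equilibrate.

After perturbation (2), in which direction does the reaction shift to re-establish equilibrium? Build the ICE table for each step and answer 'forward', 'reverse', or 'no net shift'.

Q₀ = 32.17 vs Keq = 0.1042 ⇒ Q>K, reverse
Step 1:
                    G           C           D
  I           0.05055     0.06761       2.378
  C           0.04776    -0.04776    -0.04776
  E           0.09831     0.01985        2.33
  solve Keq expr → x = -0.01592; check Q = 0.1042
Then add 0.01352 M of G.
Step 2:
                    G           C           D
  I            0.1118     0.01985        2.33
  C         -0.002254    0.002254    0.002254
  E            0.1096     0.02211       2.332
  solve Keq expr → x = 7.5124e-04; check Q = 0.1042
Then remove 0.3849 M of D.
Step 3:
                    G           C           D
  I            0.1096     0.02211       1.948
  C         -0.003482    0.003482    0.003482
  E            0.1061     0.02559       1.951
  solve Keq expr → x = 0.001161; check Q = 0.1042

Direction: forward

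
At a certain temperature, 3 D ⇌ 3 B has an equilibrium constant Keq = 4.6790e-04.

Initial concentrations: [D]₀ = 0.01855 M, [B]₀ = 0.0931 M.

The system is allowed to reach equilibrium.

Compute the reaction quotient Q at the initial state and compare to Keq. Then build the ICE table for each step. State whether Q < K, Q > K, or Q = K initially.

Q₀ = 126.4 vs Keq = 4.6790e-04 ⇒ Q>K, reverse
Step 1:
                   D          B
  I          0.01855     0.0931
  C          0.08506   -0.08506
  E           0.1036   0.008043
  solve Keq expr → x = -0.02835; check Q = 4.6790e-04

Q₀ = 126.4; Q > K (proceeds reverse)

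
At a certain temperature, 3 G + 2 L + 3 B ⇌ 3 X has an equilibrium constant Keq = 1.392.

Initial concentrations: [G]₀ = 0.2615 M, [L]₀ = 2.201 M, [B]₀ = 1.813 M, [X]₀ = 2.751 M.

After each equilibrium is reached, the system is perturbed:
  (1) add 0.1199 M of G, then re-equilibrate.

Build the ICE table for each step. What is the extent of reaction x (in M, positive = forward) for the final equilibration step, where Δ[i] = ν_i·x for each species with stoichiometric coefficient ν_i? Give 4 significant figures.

Q₀ = 40.33 vs Keq = 1.392 ⇒ Q>K, reverse
Step 1:
                    G           L           B           X
  I            0.2615       2.201       1.813       2.751
  C            0.3111      0.2074      0.3111     -0.3111
  E            0.5726       2.408       2.124        2.44
  solve Keq expr → x = -0.1037; check Q = 1.392
Then add 0.1199 M of G.
Step 2:
                    G           L           B           X
  I            0.6925       2.408       2.124        2.44
  C          -0.07325    -0.04883    -0.07325     0.07325
  E            0.6192        2.36       2.051       2.513
  solve Keq expr → x = 0.02442; check Q = 1.392

x = 0.02442 M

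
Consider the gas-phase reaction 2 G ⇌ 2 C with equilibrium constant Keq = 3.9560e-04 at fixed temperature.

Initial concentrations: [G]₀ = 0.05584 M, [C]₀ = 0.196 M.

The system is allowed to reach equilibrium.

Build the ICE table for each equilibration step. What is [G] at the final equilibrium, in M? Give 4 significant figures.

Q₀ = 12.32 vs Keq = 3.9560e-04 ⇒ Q>K, reverse
Step 1:
                  G         C
  I         0.05584     0.196
  C          0.1911   -0.1911
  E          0.2469  0.004911
  solve Keq expr → x = -0.09554; check Q = 3.9560e-04

[G]_eq = 0.2469 M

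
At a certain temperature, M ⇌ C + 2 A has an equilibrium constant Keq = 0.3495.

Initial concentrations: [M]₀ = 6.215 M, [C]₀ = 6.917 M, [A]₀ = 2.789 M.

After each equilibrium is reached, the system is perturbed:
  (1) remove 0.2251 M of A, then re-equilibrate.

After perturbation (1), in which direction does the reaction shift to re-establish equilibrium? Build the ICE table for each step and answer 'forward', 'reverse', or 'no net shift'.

Q₀ = 8.657 vs Keq = 0.3495 ⇒ Q>K, reverse
Step 1:
                  M         C         A
  init        6.215     6.917     2.789
  Δ           1.065    -1.065     -2.13
  eq           7.28     5.852    0.6594
  solve Keq expr → x = -1.065; check Q = 0.3495
Then remove 0.2251 M of A.
Step 2:
                  M         C         A
  init         7.28     5.852    0.4343
  Δ         -0.1072    0.1072    0.2143
  eq          7.173     5.959    0.6486
  solve Keq expr → x = 0.1072; check Q = 0.3495

Direction: forward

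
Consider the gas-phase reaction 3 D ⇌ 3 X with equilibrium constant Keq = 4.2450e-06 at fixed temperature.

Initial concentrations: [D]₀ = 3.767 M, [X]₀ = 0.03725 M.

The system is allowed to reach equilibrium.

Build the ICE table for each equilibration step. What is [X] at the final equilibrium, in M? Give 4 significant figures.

Q₀ = 9.6692e-07 vs Keq = 4.2450e-06 ⇒ Q<K, forward
Step 1:
                   D          X
  init         3.767    0.03725
  Δ         -0.02337    0.02337
  eq           3.744    0.06062
  solve Keq expr → x = 0.007789; check Q = 4.2450e-06

[X]_eq = 0.06062 M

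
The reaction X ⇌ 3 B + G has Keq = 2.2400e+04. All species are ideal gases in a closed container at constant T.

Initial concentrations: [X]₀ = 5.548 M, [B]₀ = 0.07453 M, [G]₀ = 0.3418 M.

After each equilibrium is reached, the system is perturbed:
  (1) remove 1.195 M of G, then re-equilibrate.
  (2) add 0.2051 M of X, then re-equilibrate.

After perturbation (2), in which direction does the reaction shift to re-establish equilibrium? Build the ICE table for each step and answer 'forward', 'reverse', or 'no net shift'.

Direction: forward

Q₀ = 2.5505e-05 vs Keq = 2.2400e+04 ⇒ Q<K, forward
Step 1:
                   X          B          G
  Initial      5.548    0.07453     0.3418
  Change      -4.833       14.5      4.833
  Equil        0.715      14.57      5.175
  solve Keq expr → x = 4.833; check Q = 2.2400e+04
Then remove 1.195 M of G.
Step 2:
                   X          B          G
  Initial      0.715      14.57       3.98
  Change     -0.1104     0.3313     0.1104
  Equil       0.6046       14.9       4.09
  solve Keq expr → x = 0.1104; check Q = 2.2400e+04
Then add 0.2051 M of X.
Step 3:
                   X          B          G
  Initial     0.8097       14.9       4.09
  Change     -0.1336     0.4008     0.1336
  Equil       0.6761      15.31      4.224
  solve Keq expr → x = 0.1336; check Q = 2.2400e+04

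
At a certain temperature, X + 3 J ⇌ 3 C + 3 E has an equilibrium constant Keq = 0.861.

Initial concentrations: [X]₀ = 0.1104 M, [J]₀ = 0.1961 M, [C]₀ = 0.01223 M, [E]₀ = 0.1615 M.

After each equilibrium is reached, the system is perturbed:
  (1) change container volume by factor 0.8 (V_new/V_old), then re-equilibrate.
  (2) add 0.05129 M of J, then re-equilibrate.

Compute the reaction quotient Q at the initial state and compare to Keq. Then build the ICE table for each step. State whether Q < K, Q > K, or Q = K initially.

Q₀ = 9.2554e-06 vs Keq = 0.861 ⇒ Q<K, forward
Step 1:
                  X         J         C         E
  init       0.1104    0.1961   0.01223    0.1615
  Δ        -0.03712   -0.1114    0.1114    0.1114
  eq        0.07328   0.08473    0.1236    0.2729
  solve Keq expr → x = 0.03712; check Q = 0.861
Then change container volume by factor 0.8 (V_new/V_old).
Step 2:
                  X         J         C         E
  init      0.09159    0.1059    0.1545    0.3411
  Δ        0.002489  0.007468 -0.007468 -0.007468
  eq        0.09408    0.1134     0.147    0.3336
  solve Keq expr → x = -0.002489; check Q = 0.861
Then add 0.05129 M of J.
Step 3:
                  X         J         C         E
  init      0.09408    0.1647     0.147    0.3336
  Δ       -0.007323  -0.02197   0.02197   0.02197
  eq        0.08676    0.1427     0.169    0.3556
  solve Keq expr → x = 0.007323; check Q = 0.861

Q₀ = 9.2554e-06; Q < K (proceeds forward)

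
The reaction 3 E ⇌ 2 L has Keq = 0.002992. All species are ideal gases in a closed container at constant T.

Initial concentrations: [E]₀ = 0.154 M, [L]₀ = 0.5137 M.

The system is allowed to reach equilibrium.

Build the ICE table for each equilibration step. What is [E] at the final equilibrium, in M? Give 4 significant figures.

[E]_eq = 0.8592 M

Q₀ = 72.25 vs Keq = 0.002992 ⇒ Q>K, reverse
Step 1:
                   E          L
  Initial      0.154     0.5137
  Change      0.7052    -0.4701
  Equil       0.8592    0.04356
  solve Keq expr → x = -0.2351; check Q = 0.002992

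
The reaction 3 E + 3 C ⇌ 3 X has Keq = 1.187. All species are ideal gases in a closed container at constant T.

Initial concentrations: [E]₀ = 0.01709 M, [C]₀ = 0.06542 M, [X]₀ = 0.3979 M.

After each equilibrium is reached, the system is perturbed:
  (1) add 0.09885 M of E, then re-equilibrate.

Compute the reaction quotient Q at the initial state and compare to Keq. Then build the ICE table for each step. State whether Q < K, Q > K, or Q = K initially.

Q₀ = 4.5078e+07; Q > K (proceeds reverse)

Q₀ = 4.5078e+07 vs Keq = 1.187 ⇒ Q>K, reverse
Step 1:
                  E         C         X
  Initial   0.01709   0.06542    0.3979
  Change     0.2855    0.2855   -0.2855
  Equil      0.3026    0.3509    0.1124
  solve Keq expr → x = -0.09516; check Q = 1.187
Then add 0.09885 M of E.
Step 2:
                  E         C         X
  Initial    0.4014    0.3509    0.1124
  Change    -0.0207   -0.0207    0.0207
  Equil      0.3807    0.3302    0.1331
  solve Keq expr → x = 0.006898; check Q = 1.187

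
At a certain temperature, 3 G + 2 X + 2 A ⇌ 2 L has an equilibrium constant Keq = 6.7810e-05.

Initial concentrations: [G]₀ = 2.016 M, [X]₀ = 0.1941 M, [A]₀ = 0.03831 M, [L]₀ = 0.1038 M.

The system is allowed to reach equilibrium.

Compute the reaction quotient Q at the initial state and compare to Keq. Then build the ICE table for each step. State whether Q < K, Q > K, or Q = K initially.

Q₀ = 23.78 vs Keq = 6.7810e-05 ⇒ Q>K, reverse
Step 1:
                   G          X          A          L
  Initial      2.016     0.1941    0.03831     0.1038
  Change       0.154     0.1027     0.1027    -0.1027
  Equil         2.17     0.2968      0.141   0.001102
  solve Keq expr → x = -0.05135; check Q = 6.7810e-05

Q₀ = 23.78; Q > K (proceeds reverse)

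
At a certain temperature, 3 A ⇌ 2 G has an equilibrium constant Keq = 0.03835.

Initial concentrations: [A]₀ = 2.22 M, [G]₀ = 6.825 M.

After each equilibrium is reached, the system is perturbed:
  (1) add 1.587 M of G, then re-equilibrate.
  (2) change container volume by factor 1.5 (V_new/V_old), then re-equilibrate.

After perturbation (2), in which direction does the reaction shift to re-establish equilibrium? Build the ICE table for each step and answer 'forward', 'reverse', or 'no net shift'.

Direction: reverse

Q₀ = 4.257 vs Keq = 0.03835 ⇒ Q>K, reverse
Step 1:
                   A          G
  init          2.22      6.825
  Δ            4.788     -3.192
  eq           7.008      3.633
  solve Keq expr → x = -1.596; check Q = 0.03835
Then add 1.587 M of G.
Step 2:
                   A          G
  init         7.008       5.22
  Δ            1.077     -0.718
  eq           8.085      4.502
  solve Keq expr → x = -0.359; check Q = 0.03835
Then change container volume by factor 1.5 (V_new/V_old).
Step 3:
                   A          G
  init          5.39      3.001
  Δ           0.4046    -0.2697
  eq           5.795      2.732
  solve Keq expr → x = -0.1349; check Q = 0.03835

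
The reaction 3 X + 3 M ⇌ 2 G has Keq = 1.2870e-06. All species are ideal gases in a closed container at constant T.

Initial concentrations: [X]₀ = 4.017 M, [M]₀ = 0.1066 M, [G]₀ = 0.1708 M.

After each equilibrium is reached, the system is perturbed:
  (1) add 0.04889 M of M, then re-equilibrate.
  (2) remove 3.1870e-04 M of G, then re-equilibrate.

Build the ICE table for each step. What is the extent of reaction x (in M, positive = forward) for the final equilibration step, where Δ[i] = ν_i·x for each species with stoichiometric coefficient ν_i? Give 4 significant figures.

x = 1.5688e-04 M

Q₀ = 0.3715 vs Keq = 1.2870e-06 ⇒ Q>K, reverse
Step 1:
                    X           M           G
  I             4.017      0.1066      0.1708
  C             0.253       0.253     -0.1686
  E              4.27      0.3596    0.002158
  solve Keq expr → x = -0.08432; check Q = 1.2870e-06
Then add 0.04889 M of M.
Step 2:
                    X           M           G
  I              4.27      0.4085    0.002158
  C       -6.7163e-04 -6.7163e-04  4.4776e-04
  E             4.269      0.4078    0.002606
  solve Keq expr → x = 2.2388e-04; check Q = 1.2870e-06
Then remove 3.1870e-04 M of G.
Step 3:
                    X           M           G
  I             4.269      0.4078    0.002287
  C       -4.7064e-04 -4.7064e-04  3.1376e-04
  E             4.269      0.4073    0.002601
  solve Keq expr → x = 1.5688e-04; check Q = 1.2870e-06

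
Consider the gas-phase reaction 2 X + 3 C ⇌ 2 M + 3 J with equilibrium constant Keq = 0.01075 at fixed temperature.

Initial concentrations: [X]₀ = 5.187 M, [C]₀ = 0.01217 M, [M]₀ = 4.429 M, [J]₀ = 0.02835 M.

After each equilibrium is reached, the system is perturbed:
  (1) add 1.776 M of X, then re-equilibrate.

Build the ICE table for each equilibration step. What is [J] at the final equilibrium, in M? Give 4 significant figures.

Q₀ = 9.217 vs Keq = 0.01075 ⇒ Q>K, reverse
Step 1:
                  X         C         M         J
  Initial     5.187   0.01217     4.429   0.02835
  Change    0.01356   0.02035  -0.01356  -0.02035
  Equil       5.201   0.03252     4.415  0.008004
  solve Keq expr → x = -0.006782; check Q = 0.01075
Then add 1.776 M of X.
Step 2:
                  X         C         M         J
  Initial     6.977   0.03252     4.415  0.008004
  Change  -8.8739e-04 -0.001331 8.8739e-04  0.001331
  Equil       6.976   0.03119     4.416  0.009335
  solve Keq expr → x = 4.4369e-04; check Q = 0.01075

[J]_eq = 0.009335 M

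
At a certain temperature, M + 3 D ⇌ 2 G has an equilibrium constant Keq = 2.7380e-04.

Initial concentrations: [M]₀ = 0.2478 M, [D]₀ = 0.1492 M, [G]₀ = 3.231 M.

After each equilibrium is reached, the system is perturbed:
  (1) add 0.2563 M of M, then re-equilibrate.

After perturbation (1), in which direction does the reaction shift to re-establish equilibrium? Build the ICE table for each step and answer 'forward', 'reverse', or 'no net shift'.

Q₀ = 1.2684e+04 vs Keq = 2.7380e-04 ⇒ Q>K, reverse
Step 1:
                    M           D           G
  Initial      0.2478      0.1492       3.231
  Change        1.505       4.515       -3.01
  Equil         1.753       4.665      0.2207
  solve Keq expr → x = -1.505; check Q = 2.7380e-04
Then add 0.2563 M of M.
Step 2:
                    M           D           G
  Initial       2.009       4.665      0.2207
  Change    -0.006817    -0.02045     0.01363
  Equil         2.002       4.644      0.2343
  solve Keq expr → x = 0.006817; check Q = 2.7380e-04

Direction: forward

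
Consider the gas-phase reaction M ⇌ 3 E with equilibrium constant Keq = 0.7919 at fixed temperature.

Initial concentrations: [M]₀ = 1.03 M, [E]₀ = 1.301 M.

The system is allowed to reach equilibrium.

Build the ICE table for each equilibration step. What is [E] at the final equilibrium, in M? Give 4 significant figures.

Q₀ = 2.138 vs Keq = 0.7919 ⇒ Q>K, reverse
Step 1:
                  M         E
  I            1.03     1.301
  C          0.1114   -0.3341
  E           1.141    0.9669
  solve Keq expr → x = -0.1114; check Q = 0.7919

[E]_eq = 0.9669 M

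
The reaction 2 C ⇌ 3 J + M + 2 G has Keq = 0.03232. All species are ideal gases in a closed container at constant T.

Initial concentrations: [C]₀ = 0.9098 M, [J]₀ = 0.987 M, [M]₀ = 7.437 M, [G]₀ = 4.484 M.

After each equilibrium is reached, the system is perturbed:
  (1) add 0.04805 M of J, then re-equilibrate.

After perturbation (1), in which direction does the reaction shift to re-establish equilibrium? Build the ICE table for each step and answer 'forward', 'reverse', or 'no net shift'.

Direction: reverse

Q₀ = 173.7 vs Keq = 0.03232 ⇒ Q>K, reverse
Step 1:
                   C          J          M          G
  I           0.9098      0.987      7.437      4.484
  C           0.5993    -0.8989    -0.2996    -0.5993
  E            1.509    0.08808      7.137      3.885
  solve Keq expr → x = -0.2996; check Q = 0.03232
Then add 0.04805 M of J.
Step 2:
                   C          J          M          G
  I            1.509     0.1361      7.137      3.885
  C          0.03087   -0.04631   -0.01544   -0.03087
  E             1.54    0.08982      7.122      3.854
  solve Keq expr → x = -0.01544; check Q = 0.03232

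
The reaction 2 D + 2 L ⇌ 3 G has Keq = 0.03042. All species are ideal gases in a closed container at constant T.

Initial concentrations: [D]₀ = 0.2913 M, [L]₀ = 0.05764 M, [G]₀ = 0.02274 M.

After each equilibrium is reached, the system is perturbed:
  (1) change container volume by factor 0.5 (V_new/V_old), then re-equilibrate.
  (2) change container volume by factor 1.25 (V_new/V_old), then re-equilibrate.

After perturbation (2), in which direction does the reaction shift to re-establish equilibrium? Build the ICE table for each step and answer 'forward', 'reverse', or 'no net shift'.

Direction: reverse

Q₀ = 0.04171 vs Keq = 0.03042 ⇒ Q>K, reverse
Step 1:
                   D          L          G
  Initial     0.2913    0.05764    0.02274
  Change    0.001273   0.001273   -0.00191
  Equil       0.2926    0.05891    0.02083
  solve Keq expr → x = -6.3672e-04; check Q = 0.03042
Then change container volume by factor 0.5 (V_new/V_old).
Step 2:
                   D          L          G
  Initial     0.5851     0.1178    0.04166
  Change    -0.00583   -0.00583   0.008745
  Equil       0.5793      0.112     0.0504
  solve Keq expr → x = 0.002915; check Q = 0.03042
Then change container volume by factor 1.25 (V_new/V_old).
Step 3:
                   D          L          G
  Initial     0.4635     0.0896    0.04032
  Change    0.001578   0.001578  -0.002366
  Equil        0.465    0.09118    0.03796
  solve Keq expr → x = -7.8882e-04; check Q = 0.03042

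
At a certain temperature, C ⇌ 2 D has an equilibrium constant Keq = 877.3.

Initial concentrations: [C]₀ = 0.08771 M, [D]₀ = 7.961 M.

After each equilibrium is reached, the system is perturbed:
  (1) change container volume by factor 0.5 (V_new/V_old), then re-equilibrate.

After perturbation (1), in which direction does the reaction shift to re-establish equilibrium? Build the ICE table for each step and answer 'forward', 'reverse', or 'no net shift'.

Q₀ = 722.6 vs Keq = 877.3 ⇒ Q<K, forward
Step 1:
                    C           D
  Initial     0.08771       7.961
  Change     -0.01493     0.02985
  Equil       0.07278       7.991
  solve Keq expr → x = 0.01493; check Q = 877.3
Then change container volume by factor 0.5 (V_new/V_old).
Step 2:
                    C           D
  Initial      0.1456       15.98
  Change       0.1358     -0.2715
  Equil        0.2813       15.71
  solve Keq expr → x = -0.1358; check Q = 877.3

Direction: reverse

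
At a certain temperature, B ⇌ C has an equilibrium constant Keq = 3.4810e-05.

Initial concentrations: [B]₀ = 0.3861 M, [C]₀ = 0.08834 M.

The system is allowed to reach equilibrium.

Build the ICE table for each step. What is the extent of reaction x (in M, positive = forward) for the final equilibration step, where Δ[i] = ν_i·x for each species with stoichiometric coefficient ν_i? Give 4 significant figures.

Q₀ = 0.2288 vs Keq = 3.4810e-05 ⇒ Q>K, reverse
Step 1:
                  B         C
  init       0.3861   0.08834
  Δ         0.08832  -0.08832
  eq         0.4744 1.6515e-05
  solve Keq expr → x = -0.08832; check Q = 3.4810e-05

x = -0.08832 M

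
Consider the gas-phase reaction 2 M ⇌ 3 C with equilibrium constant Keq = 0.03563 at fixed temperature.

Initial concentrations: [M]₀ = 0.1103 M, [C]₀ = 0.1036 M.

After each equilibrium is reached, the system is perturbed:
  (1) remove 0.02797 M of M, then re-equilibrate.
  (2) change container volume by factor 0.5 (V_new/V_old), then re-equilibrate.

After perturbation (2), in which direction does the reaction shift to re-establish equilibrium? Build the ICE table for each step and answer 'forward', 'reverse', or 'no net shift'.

Q₀ = 0.0914 vs Keq = 0.03563 ⇒ Q>K, reverse
Step 1:
                    M           C
  init         0.1103      0.1036
  Δ           0.01433     -0.0215
  eq           0.1246      0.0821
  solve Keq expr → x = -0.007166; check Q = 0.03563
Then remove 0.02797 M of M.
Step 2:
                    M           C
  init        0.09666      0.0821
  Δ          0.006486   -0.009729
  eq           0.1031     0.07237
  solve Keq expr → x = -0.003243; check Q = 0.03563
Then change container volume by factor 0.5 (V_new/V_old).
Step 3:
                    M           C
  init         0.2063      0.1447
  Δ             0.016      -0.024
  eq           0.2223      0.1208
  solve Keq expr → x = -0.007999; check Q = 0.03563

Direction: reverse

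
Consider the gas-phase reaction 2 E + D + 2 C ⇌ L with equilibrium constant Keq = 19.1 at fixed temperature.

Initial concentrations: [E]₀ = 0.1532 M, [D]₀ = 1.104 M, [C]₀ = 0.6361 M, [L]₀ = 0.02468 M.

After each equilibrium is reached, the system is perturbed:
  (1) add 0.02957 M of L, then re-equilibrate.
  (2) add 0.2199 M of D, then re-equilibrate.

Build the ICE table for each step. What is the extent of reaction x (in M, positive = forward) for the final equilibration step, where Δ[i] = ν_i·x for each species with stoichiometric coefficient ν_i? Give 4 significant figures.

Q₀ = 2.354 vs Keq = 19.1 ⇒ Q<K, forward
Step 1:
                   E          D          C          L
  Initial     0.1532      1.104     0.6361    0.02468
  Change    -0.06226   -0.03113   -0.06226    0.03113
  Equil      0.09094      1.073     0.5738    0.05581
  solve Keq expr → x = 0.03113; check Q = 19.1
Then add 0.02957 M of L.
Step 2:
                   E          D          C          L
  Initial    0.09094      1.073     0.5738    0.08538
  Change     0.01395   0.006975    0.01395  -0.006975
  Equil       0.1049       1.08     0.5878     0.0784
  solve Keq expr → x = -0.006975; check Q = 19.1
Then add 0.2199 M of D.
Step 3:
                   E          D          C          L
  Initial     0.1049        1.3     0.5878     0.0784
  Change   -0.006237  -0.003119  -0.006237   0.003119
  Equil      0.09866      1.297     0.5816    0.08152
  solve Keq expr → x = 0.003119; check Q = 19.1

x = 0.003119 M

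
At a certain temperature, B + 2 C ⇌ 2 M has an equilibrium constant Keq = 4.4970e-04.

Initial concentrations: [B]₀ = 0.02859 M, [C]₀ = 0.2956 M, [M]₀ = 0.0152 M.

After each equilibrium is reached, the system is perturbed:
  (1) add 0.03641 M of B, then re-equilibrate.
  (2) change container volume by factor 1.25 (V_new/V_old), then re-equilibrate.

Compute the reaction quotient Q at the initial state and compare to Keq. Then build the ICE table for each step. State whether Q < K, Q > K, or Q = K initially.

Q₀ = 0.09248 vs Keq = 4.4970e-04 ⇒ Q>K, reverse
Step 1:
                    B           C           M
  init        0.02859      0.2956      0.0152
  Δ          0.006981     0.01396    -0.01396
  eq          0.03557      0.3096    0.001238
  solve Keq expr → x = -0.006981; check Q = 4.4970e-04
Then add 0.03641 M of B.
Step 2:
                    B           C           M
  init        0.07198      0.3096    0.001238
  Δ       -2.5852e-04 -5.1703e-04  5.1703e-04
  eq          0.07172       0.309    0.001755
  solve Keq expr → x = 2.5852e-04; check Q = 4.4970e-04
Then change container volume by factor 1.25 (V_new/V_old).
Step 3:
                    B           C           M
  init        0.05738      0.2472    0.001404
  Δ        7.3344e-05  1.4669e-04 -1.4669e-04
  eq          0.05745      0.2474    0.001257
  solve Keq expr → x = -7.3344e-05; check Q = 4.4970e-04

Q₀ = 0.09248; Q > K (proceeds reverse)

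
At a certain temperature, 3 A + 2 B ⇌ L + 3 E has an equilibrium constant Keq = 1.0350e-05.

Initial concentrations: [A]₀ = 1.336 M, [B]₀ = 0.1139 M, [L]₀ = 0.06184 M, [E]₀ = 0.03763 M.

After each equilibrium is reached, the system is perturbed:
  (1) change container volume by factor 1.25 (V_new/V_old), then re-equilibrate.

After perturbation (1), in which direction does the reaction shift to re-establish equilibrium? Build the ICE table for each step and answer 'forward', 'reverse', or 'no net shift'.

Q₀ = 1.0651e-04 vs Keq = 1.0350e-05 ⇒ Q>K, reverse
Step 1:
                  A         B         L         E
  init        1.336    0.1139   0.06184   0.03763
  Δ         0.01821   0.01214 -0.006071  -0.01821
  eq          1.354     0.126   0.05577   0.01942
  solve Keq expr → x = -0.006071; check Q = 1.0350e-05
Then change container volume by factor 1.25 (V_new/V_old).
Step 2:
                  A         B         L         E
  init        1.083    0.1008   0.04462   0.01553
  Δ           0.001 6.6691e-04 -3.3345e-04    -0.001
  eq          1.084    0.1015   0.04428   0.01453
  solve Keq expr → x = -3.3345e-04; check Q = 1.0350e-05

Direction: reverse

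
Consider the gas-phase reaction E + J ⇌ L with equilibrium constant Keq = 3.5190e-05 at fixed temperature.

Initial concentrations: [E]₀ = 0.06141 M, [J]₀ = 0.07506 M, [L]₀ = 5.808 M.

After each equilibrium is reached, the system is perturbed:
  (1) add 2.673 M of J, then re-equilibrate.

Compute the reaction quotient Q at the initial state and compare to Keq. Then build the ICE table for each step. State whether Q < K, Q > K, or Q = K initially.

Q₀ = 1260 vs Keq = 3.5190e-05 ⇒ Q>K, reverse
Step 1:
                   E          J          L
  Initial    0.06141    0.07506      5.808
  Change       5.807      5.807     -5.807
  Equil        5.868      5.882   0.001215
  solve Keq expr → x = -5.807; check Q = 3.5190e-05
Then add 2.673 M of J.
Step 2:
                   E          J          L
  Initial      5.868      8.555   0.001215
  Change  -5.5170e-04 -5.5170e-04 5.5170e-04
  Equil        5.868      8.554   0.001766
  solve Keq expr → x = 5.5170e-04; check Q = 3.5190e-05

Q₀ = 1260; Q > K (proceeds reverse)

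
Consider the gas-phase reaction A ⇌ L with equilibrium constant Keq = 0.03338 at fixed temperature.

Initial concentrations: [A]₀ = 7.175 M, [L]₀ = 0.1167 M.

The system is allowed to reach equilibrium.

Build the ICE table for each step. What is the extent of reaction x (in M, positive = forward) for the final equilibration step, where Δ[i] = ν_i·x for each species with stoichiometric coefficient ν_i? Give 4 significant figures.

Q₀ = 0.01626 vs Keq = 0.03338 ⇒ Q<K, forward
Step 1:
                  A         L
  Initial     7.175    0.1167
  Change    -0.1188    0.1188
  Equil       7.056    0.2355
  solve Keq expr → x = 0.1188; check Q = 0.03338

x = 0.1188 M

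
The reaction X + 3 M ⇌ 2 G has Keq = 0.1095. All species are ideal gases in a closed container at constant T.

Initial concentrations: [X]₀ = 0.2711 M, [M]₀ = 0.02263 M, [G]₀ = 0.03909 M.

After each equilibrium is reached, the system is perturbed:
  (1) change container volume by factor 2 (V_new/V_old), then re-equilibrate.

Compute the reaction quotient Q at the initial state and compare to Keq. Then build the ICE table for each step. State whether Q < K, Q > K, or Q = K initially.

Q₀ = 486.3; Q > K (proceeds reverse)

Q₀ = 486.3 vs Keq = 0.1095 ⇒ Q>K, reverse
Step 1:
                   X          M          G
  Initial     0.2711    0.02263    0.03909
  Change     0.01769    0.05308   -0.03539
  Equil       0.2888    0.07571   0.003704
  solve Keq expr → x = -0.01769; check Q = 0.1095
Then change container volume by factor 2 (V_new/V_old).
Step 2:
                   X          M          G
  Initial     0.1444    0.03785   0.001852
  Change  4.3799e-04   0.001314 -8.7598e-04
  Equil       0.1448    0.03917 9.7621e-04
  solve Keq expr → x = -4.3799e-04; check Q = 0.1095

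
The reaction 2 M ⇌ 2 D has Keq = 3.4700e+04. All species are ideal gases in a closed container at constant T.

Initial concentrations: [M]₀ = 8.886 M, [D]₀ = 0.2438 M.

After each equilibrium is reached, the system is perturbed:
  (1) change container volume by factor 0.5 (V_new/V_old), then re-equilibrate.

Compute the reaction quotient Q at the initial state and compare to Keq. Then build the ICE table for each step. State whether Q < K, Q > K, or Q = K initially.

Q₀ = 7.5276e-04; Q < K (proceeds forward)

Q₀ = 7.5276e-04 vs Keq = 3.4700e+04 ⇒ Q<K, forward
Step 1:
                  M         D
  init        8.886    0.2438
  Δ          -8.837     8.837
  eq        0.04875     9.081
  solve Keq expr → x = 4.419; check Q = 3.4700e+04
Then change container volume by factor 0.5 (V_new/V_old).
Step 2:
                  M         D
  init       0.0975     18.16
  Δ               0         0
  eq         0.0975     18.16
  solve Keq expr → x = 0; check Q = 3.4700e+04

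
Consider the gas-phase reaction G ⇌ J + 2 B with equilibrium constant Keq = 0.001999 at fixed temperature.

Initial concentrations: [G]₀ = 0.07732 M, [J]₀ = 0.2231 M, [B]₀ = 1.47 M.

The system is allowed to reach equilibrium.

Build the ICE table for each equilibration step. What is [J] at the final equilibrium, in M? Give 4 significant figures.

[J]_eq = 5.7058e-04 M

Q₀ = 6.235 vs Keq = 0.001999 ⇒ Q>K, reverse
Step 1:
                   G          J          B
  Initial    0.07732     0.2231       1.47
  Change      0.2225    -0.2225    -0.4451
  Equil       0.2998 5.7058e-04      1.025
  solve Keq expr → x = -0.2225; check Q = 0.001999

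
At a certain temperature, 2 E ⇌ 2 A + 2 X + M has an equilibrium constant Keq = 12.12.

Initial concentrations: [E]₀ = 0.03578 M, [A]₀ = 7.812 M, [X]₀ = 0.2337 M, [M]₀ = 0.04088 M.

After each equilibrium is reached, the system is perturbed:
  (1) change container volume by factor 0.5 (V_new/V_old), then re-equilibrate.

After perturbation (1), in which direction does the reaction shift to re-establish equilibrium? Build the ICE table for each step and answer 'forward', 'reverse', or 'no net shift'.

Q₀ = 106.4 vs Keq = 12.12 ⇒ Q>K, reverse
Step 1:
                    E           A           X           M
  I           0.03578       7.812      0.2337     0.04088
  C            0.0336     -0.0336     -0.0336     -0.0168
  E           0.06938       7.778      0.2001     0.02408
  solve Keq expr → x = -0.0168; check Q = 12.12
Then change container volume by factor 0.5 (V_new/V_old).
Step 2:
                    E           A           X           M
  I            0.1388       15.56      0.4002     0.04816
  C            0.0612     -0.0612     -0.0612     -0.0306
  E               0.2        15.5       0.339     0.01756
  solve Keq expr → x = -0.0306; check Q = 12.12

Direction: reverse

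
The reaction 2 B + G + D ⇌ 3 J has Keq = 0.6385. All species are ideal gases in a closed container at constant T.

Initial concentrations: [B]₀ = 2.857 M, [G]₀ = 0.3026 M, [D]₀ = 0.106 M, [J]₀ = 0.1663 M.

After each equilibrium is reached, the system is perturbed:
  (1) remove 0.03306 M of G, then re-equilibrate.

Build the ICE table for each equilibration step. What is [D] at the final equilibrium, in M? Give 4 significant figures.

Q₀ = 0.01757 vs Keq = 0.6385 ⇒ Q<K, forward
Step 1:
                  B         G         D         J
  I           2.857    0.3026     0.106    0.1663
  C         -0.1293  -0.06465  -0.06465    0.1939
  E           2.728     0.238   0.04135    0.3602
  solve Keq expr → x = 0.06465; check Q = 0.6385
Then remove 0.03306 M of G.
Step 2:
                  B         G         D         J
  I           2.728    0.2049   0.04135    0.3602
  C        0.005439   0.00272   0.00272 -0.008159
  E           2.733    0.2076   0.04407    0.3521
  solve Keq expr → x = -0.00272; check Q = 0.6385

[D]_eq = 0.04407 M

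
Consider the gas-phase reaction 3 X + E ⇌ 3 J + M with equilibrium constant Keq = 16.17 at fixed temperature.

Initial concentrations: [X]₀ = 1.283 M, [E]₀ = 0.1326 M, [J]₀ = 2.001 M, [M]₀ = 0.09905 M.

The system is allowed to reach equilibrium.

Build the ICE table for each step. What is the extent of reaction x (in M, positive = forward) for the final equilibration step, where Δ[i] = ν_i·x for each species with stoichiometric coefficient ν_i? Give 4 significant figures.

x = 0.05856 M

Q₀ = 2.834 vs Keq = 16.17 ⇒ Q<K, forward
Step 1:
                    X           E           J           M
  Initial       1.283      0.1326       2.001     0.09905
  Change      -0.1757    -0.05856      0.1757     0.05856
  Equil         1.107     0.07404       2.177      0.1576
  solve Keq expr → x = 0.05856; check Q = 16.17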